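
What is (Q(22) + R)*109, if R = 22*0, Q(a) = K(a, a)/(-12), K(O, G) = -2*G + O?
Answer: 1199/6 ≈ 199.83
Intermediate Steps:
K(O, G) = O - 2*G
Q(a) = a/12 (Q(a) = (a - 2*a)/(-12) = -a*(-1/12) = a/12)
R = 0
(Q(22) + R)*109 = ((1/12)*22 + 0)*109 = (11/6 + 0)*109 = (11/6)*109 = 1199/6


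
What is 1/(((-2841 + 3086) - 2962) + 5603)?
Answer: 1/2886 ≈ 0.00034650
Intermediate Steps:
1/(((-2841 + 3086) - 2962) + 5603) = 1/((245 - 2962) + 5603) = 1/(-2717 + 5603) = 1/2886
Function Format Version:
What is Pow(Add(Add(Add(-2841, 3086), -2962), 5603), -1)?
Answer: Rational(1, 2886) ≈ 0.00034650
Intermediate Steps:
Pow(Add(Add(Add(-2841, 3086), -2962), 5603), -1) = Pow(Add(Add(245, -2962), 5603), -1) = Pow(Add(-2717, 5603), -1) = Pow(2886, -1) = Rational(1, 2886)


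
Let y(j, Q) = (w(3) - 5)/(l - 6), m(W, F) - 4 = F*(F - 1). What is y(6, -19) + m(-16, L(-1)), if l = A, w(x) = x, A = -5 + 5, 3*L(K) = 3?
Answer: 13/3 ≈ 4.3333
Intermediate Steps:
L(K) = 1 (L(K) = (⅓)*3 = 1)
A = 0
l = 0
m(W, F) = 4 + F*(-1 + F) (m(W, F) = 4 + F*(F - 1) = 4 + F*(-1 + F))
y(j, Q) = ⅓ (y(j, Q) = (3 - 5)/(0 - 6) = -2/(-6) = -2*(-⅙) = ⅓)
y(6, -19) + m(-16, L(-1)) = ⅓ + (4 + 1² - 1*1) = ⅓ + (4 + 1 - 1) = ⅓ + 4 = 13/3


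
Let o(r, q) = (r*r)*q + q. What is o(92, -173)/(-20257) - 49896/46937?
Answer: 6156901063/86436619 ≈ 71.230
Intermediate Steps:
o(r, q) = q + q*r² (o(r, q) = r²*q + q = q*r² + q = q + q*r²)
o(92, -173)/(-20257) - 49896/46937 = -173*(1 + 92²)/(-20257) - 49896/46937 = -173*(1 + 8464)*(-1/20257) - 49896*1/46937 = -173*8465*(-1/20257) - 4536/4267 = -1464445*(-1/20257) - 4536/4267 = 1464445/20257 - 4536/4267 = 6156901063/86436619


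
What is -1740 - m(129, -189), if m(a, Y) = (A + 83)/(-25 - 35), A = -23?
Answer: -1739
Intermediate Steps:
m(a, Y) = -1 (m(a, Y) = (-23 + 83)/(-25 - 35) = 60/(-60) = 60*(-1/60) = -1)
-1740 - m(129, -189) = -1740 - 1*(-1) = -1740 + 1 = -1739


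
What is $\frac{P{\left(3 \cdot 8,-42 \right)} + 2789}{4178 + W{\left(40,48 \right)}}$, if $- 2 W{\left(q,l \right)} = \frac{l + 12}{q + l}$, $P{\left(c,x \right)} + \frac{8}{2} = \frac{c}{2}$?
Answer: $\frac{123068}{183817} \approx 0.66951$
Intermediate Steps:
$P{\left(c,x \right)} = -4 + \frac{c}{2}$
$W{\left(q,l \right)} = - \frac{12 + l}{2 \left(l + q\right)}$ ($W{\left(q,l \right)} = - \frac{\left(l + 12\right) \frac{1}{q + l}}{2} = - \frac{\left(12 + l\right) \frac{1}{l + q}}{2} = - \frac{\frac{1}{l + q} \left(12 + l\right)}{2} = - \frac{12 + l}{2 \left(l + q\right)}$)
$\frac{P{\left(3 \cdot 8,-42 \right)} + 2789}{4178 + W{\left(40,48 \right)}} = \frac{\left(-4 + \frac{3 \cdot 8}{2}\right) + 2789}{4178 + \frac{-6 - 24}{48 + 40}} = \frac{\left(-4 + \frac{1}{2} \cdot 24\right) + 2789}{4178 + \frac{-6 - 24}{88}} = \frac{\left(-4 + 12\right) + 2789}{4178 + \frac{1}{88} \left(-30\right)} = \frac{8 + 2789}{4178 - \frac{15}{44}} = \frac{2797}{\frac{183817}{44}} = 2797 \cdot \frac{44}{183817} = \frac{123068}{183817}$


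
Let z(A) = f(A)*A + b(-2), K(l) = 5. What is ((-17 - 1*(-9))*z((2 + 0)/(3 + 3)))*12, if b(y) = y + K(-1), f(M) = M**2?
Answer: -2624/9 ≈ -291.56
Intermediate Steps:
b(y) = 5 + y (b(y) = y + 5 = 5 + y)
z(A) = 3 + A**3 (z(A) = A**2*A + (5 - 2) = A**3 + 3 = 3 + A**3)
((-17 - 1*(-9))*z((2 + 0)/(3 + 3)))*12 = ((-17 - 1*(-9))*(3 + ((2 + 0)/(3 + 3))**3))*12 = ((-17 + 9)*(3 + (2/6)**3))*12 = -8*(3 + (2*(1/6))**3)*12 = -8*(3 + (1/3)**3)*12 = -8*(3 + 1/27)*12 = -8*82/27*12 = -656/27*12 = -2624/9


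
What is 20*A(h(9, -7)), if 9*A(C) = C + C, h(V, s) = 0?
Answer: 0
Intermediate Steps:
A(C) = 2*C/9 (A(C) = (C + C)/9 = (2*C)/9 = 2*C/9)
20*A(h(9, -7)) = 20*((2/9)*0) = 20*0 = 0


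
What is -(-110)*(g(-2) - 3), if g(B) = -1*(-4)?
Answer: 110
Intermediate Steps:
g(B) = 4
-(-110)*(g(-2) - 3) = -(-110)*(4 - 3) = -(-110) = -55*(-2) = 110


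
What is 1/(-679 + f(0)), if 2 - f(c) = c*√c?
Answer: -1/677 ≈ -0.0014771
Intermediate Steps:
f(c) = 2 - c^(3/2) (f(c) = 2 - c*√c = 2 - c^(3/2))
1/(-679 + f(0)) = 1/(-679 + (2 - 0^(3/2))) = 1/(-679 + (2 - 1*0)) = 1/(-679 + (2 + 0)) = 1/(-679 + 2) = 1/(-677) = -1/677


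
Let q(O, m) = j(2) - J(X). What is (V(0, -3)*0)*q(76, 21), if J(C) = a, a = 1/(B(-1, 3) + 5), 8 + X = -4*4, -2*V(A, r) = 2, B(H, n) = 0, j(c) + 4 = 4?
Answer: 0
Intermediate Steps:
j(c) = 0 (j(c) = -4 + 4 = 0)
V(A, r) = -1 (V(A, r) = -½*2 = -1)
X = -24 (X = -8 - 4*4 = -8 - 16 = -24)
a = ⅕ (a = 1/(0 + 5) = 1/5 = ⅕ ≈ 0.20000)
J(C) = ⅕
q(O, m) = -⅕ (q(O, m) = 0 - 1*⅕ = 0 - ⅕ = -⅕)
(V(0, -3)*0)*q(76, 21) = -1*0*(-⅕) = 0*(-⅕) = 0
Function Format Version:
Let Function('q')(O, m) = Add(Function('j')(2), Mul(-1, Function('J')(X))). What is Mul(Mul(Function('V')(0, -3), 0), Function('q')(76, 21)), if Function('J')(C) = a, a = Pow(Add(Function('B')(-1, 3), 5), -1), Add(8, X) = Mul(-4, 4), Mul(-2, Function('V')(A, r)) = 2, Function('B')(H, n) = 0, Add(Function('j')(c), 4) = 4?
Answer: 0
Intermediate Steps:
Function('j')(c) = 0 (Function('j')(c) = Add(-4, 4) = 0)
Function('V')(A, r) = -1 (Function('V')(A, r) = Mul(Rational(-1, 2), 2) = -1)
X = -24 (X = Add(-8, Mul(-4, 4)) = Add(-8, -16) = -24)
a = Rational(1, 5) (a = Pow(Add(0, 5), -1) = Pow(5, -1) = Rational(1, 5) ≈ 0.20000)
Function('J')(C) = Rational(1, 5)
Function('q')(O, m) = Rational(-1, 5) (Function('q')(O, m) = Add(0, Mul(-1, Rational(1, 5))) = Add(0, Rational(-1, 5)) = Rational(-1, 5))
Mul(Mul(Function('V')(0, -3), 0), Function('q')(76, 21)) = Mul(Mul(-1, 0), Rational(-1, 5)) = Mul(0, Rational(-1, 5)) = 0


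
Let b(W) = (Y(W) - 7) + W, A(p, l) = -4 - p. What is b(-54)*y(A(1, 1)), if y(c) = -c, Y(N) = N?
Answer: -575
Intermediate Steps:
b(W) = -7 + 2*W (b(W) = (W - 7) + W = (-7 + W) + W = -7 + 2*W)
b(-54)*y(A(1, 1)) = (-7 + 2*(-54))*(-(-4 - 1*1)) = (-7 - 108)*(-(-4 - 1)) = -(-115)*(-5) = -115*5 = -575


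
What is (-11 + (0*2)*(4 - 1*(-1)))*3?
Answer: -33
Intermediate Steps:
(-11 + (0*2)*(4 - 1*(-1)))*3 = (-11 + 0*(4 + 1))*3 = (-11 + 0*5)*3 = (-11 + 0)*3 = -11*3 = -33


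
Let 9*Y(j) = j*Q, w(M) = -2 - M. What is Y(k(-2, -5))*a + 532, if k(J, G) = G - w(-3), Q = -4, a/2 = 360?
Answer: 2452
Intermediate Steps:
a = 720 (a = 2*360 = 720)
k(J, G) = -1 + G (k(J, G) = G - (-2 - 1*(-3)) = G - (-2 + 3) = G - 1*1 = G - 1 = -1 + G)
Y(j) = -4*j/9 (Y(j) = (j*(-4))/9 = (-4*j)/9 = -4*j/9)
Y(k(-2, -5))*a + 532 = -4*(-1 - 5)/9*720 + 532 = -4/9*(-6)*720 + 532 = (8/3)*720 + 532 = 1920 + 532 = 2452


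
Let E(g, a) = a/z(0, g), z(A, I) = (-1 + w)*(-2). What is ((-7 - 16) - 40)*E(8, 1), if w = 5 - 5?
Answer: -63/2 ≈ -31.500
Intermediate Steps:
w = 0
z(A, I) = 2 (z(A, I) = (-1 + 0)*(-2) = -1*(-2) = 2)
E(g, a) = a/2
((-7 - 16) - 40)*E(8, 1) = ((-7 - 16) - 40)*((1/2)*1) = (-23 - 40)*(1/2) = -63*1/2 = -63/2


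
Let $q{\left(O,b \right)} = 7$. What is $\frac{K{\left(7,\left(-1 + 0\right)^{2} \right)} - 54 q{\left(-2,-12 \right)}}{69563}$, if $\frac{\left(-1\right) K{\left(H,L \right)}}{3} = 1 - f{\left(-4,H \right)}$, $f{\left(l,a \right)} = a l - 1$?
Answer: $- \frac{36}{5351} \approx -0.0067277$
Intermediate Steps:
$f{\left(l,a \right)} = -1 + a l$
$K{\left(H,L \right)} = -6 - 12 H$ ($K{\left(H,L \right)} = - 3 \left(1 - \left(-1 + H \left(-4\right)\right)\right) = - 3 \left(1 - \left(-1 - 4 H\right)\right) = - 3 \left(1 + \left(1 + 4 H\right)\right) = - 3 \left(2 + 4 H\right) = -6 - 12 H$)
$\frac{K{\left(7,\left(-1 + 0\right)^{2} \right)} - 54 q{\left(-2,-12 \right)}}{69563} = \frac{\left(-6 - 84\right) - 378}{69563} = \left(\left(-6 - 84\right) - 378\right) \frac{1}{69563} = \left(-90 - 378\right) \frac{1}{69563} = \left(-468\right) \frac{1}{69563} = - \frac{36}{5351}$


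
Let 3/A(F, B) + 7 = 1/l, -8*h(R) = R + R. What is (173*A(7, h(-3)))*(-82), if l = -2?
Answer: 28372/5 ≈ 5674.4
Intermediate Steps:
h(R) = -R/4 (h(R) = -(R + R)/8 = -R/4)
A(F, B) = -⅖ (A(F, B) = 3/(-7 + 1/(-2)) = 3/(-7 - ½) = 3/(-15/2) = 3*(-2/15) = -⅖)
(173*A(7, h(-3)))*(-82) = (173*(-⅖))*(-82) = -346/5*(-82) = 28372/5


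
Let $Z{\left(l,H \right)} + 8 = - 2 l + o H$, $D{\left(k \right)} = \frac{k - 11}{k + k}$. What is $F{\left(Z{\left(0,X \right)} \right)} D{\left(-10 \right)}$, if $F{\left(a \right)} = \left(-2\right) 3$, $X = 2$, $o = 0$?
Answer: $- \frac{63}{10} \approx -6.3$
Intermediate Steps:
$D{\left(k \right)} = \frac{-11 + k}{2 k}$
$Z{\left(l,H \right)} = -8 - 2 l$ ($Z{\left(l,H \right)} = -8 + \left(- 2 l + 0 H\right) = -8 + \left(- 2 l + 0\right) = -8 - 2 l$)
$F{\left(a \right)} = -6$
$F{\left(Z{\left(0,X \right)} \right)} D{\left(-10 \right)} = - 6 \frac{-11 - 10}{2 \left(-10\right)} = - 6 \cdot \frac{1}{2} \left(- \frac{1}{10}\right) \left(-21\right) = \left(-6\right) \frac{21}{20} = - \frac{63}{10}$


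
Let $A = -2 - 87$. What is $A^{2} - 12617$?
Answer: $-4696$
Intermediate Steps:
$A = -89$
$A^{2} - 12617 = \left(-89\right)^{2} - 12617 = 7921 - 12617 = -4696$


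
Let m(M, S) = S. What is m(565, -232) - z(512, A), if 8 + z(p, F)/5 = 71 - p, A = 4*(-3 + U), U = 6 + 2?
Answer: 2013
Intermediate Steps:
U = 8
A = 20 (A = 4*(-3 + 8) = 4*5 = 20)
z(p, F) = 315 - 5*p (z(p, F) = -40 + 5*(71 - p) = -40 + (355 - 5*p) = 315 - 5*p)
m(565, -232) - z(512, A) = -232 - (315 - 5*512) = -232 - (315 - 2560) = -232 - 1*(-2245) = -232 + 2245 = 2013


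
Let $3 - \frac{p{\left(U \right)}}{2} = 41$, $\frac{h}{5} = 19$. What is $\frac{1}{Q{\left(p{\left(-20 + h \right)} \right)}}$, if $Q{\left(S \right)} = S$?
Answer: $- \frac{1}{76} \approx -0.013158$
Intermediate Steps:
$h = 95$ ($h = 5 \cdot 19 = 95$)
$p{\left(U \right)} = -76$ ($p{\left(U \right)} = 6 - 82 = -76$)
$\frac{1}{Q{\left(p{\left(-20 + h \right)} \right)}} = \frac{1}{-76} = - \frac{1}{76}$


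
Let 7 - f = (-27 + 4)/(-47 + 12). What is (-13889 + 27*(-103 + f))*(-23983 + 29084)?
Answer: -2945603056/35 ≈ -8.4160e+7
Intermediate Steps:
f = 222/35 (f = 7 - (-27 + 4)/(-47 + 12) = 7 - (-23)/(-35) = 7 - (-23)*(-1)/35 = 7 - 1*23/35 = 7 - 23/35 = 222/35 ≈ 6.3429)
(-13889 + 27*(-103 + f))*(-23983 + 29084) = (-13889 + 27*(-103 + 222/35))*(-23983 + 29084) = (-13889 + 27*(-3383/35))*5101 = (-13889 - 91341/35)*5101 = -577456/35*5101 = -2945603056/35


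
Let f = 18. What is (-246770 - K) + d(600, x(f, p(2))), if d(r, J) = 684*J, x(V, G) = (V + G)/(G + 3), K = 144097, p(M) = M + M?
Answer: -2721021/7 ≈ -3.8872e+5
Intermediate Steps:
p(M) = 2*M
x(V, G) = (G + V)/(3 + G)
(-246770 - K) + d(600, x(f, p(2))) = (-246770 - 1*144097) + 684*((2*2 + 18)/(3 + 2*2)) = (-246770 - 144097) + 684*((4 + 18)/(3 + 4)) = -390867 + 684*(22/7) = -390867 + 15048/7 = -2721021/7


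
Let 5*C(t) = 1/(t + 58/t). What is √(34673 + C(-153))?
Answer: √477360586695170/117335 ≈ 186.21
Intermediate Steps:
C(t) = 1/(5*(t + 58/t))
√(34673 + C(-153)) = √(34673 + (⅕)*(-153)/(58 + (-153)²)) = √(34673 + (⅕)*(-153)/(58 + 23409)) = √(34673 + (⅕)*(-153)/23467) = √(34673 + (⅕)*(-153)*(1/23467)) = √(34673 - 153/117335) = √(4068356302/117335) = √477360586695170/117335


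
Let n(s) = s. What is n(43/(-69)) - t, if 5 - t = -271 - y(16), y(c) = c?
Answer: -20191/69 ≈ -292.62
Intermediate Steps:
t = 292 (t = 5 - (-271 - 1*16) = 5 - (-271 - 16) = 5 - 1*(-287) = 5 + 287 = 292)
n(43/(-69)) - t = 43/(-69) - 1*292 = 43*(-1/69) - 292 = -43/69 - 292 = -20191/69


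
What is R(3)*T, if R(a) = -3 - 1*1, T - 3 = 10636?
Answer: -42556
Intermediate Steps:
T = 10639 (T = 3 + 10636 = 10639)
R(a) = -4 (R(a) = -3 - 1 = -4)
R(3)*T = -4*10639 = -42556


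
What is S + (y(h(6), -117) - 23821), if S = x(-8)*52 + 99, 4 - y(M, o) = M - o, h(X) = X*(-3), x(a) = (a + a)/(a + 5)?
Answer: -70619/3 ≈ -23540.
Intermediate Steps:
x(a) = 2*a/(5 + a) (x(a) = (2*a)/(5 + a) = 2*a/(5 + a))
h(X) = -3*X
y(M, o) = 4 + o - M (y(M, o) = 4 - (M - o) = 4 + (o - M) = 4 + o - M)
S = 1129/3 (S = (2*(-8)/(5 - 8))*52 + 99 = (2*(-8)/(-3))*52 + 99 = (2*(-8)*(-⅓))*52 + 99 = (16/3)*52 + 99 = 832/3 + 99 = 1129/3 ≈ 376.33)
S + (y(h(6), -117) - 23821) = 1129/3 + ((4 - 117 - (-3)*6) - 23821) = 1129/3 + ((4 - 117 - 1*(-18)) - 23821) = 1129/3 + ((4 - 117 + 18) - 23821) = 1129/3 + (-95 - 23821) = 1129/3 - 23916 = -70619/3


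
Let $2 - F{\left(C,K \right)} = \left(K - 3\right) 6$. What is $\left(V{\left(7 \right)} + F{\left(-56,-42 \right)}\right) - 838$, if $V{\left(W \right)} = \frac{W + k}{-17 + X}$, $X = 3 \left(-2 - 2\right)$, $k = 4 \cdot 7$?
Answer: $- \frac{16449}{29} \approx -567.21$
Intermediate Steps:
$k = 28$
$X = -12$ ($X = 3 \left(-4\right) = -12$)
$V{\left(W \right)} = - \frac{28}{29} - \frac{W}{29}$ ($V{\left(W \right)} = \frac{W + 28}{-17 - 12} = \frac{28 + W}{-29} = \left(28 + W\right) \left(- \frac{1}{29}\right) = - \frac{28}{29} - \frac{W}{29}$)
$F{\left(C,K \right)} = 20 - 6 K$ ($F{\left(C,K \right)} = 2 - \left(K - 3\right) 6 = 2 - \left(-3 + K\right) 6 = 2 - \left(-18 + 6 K\right) = 20 - 6 K$)
$\left(V{\left(7 \right)} + F{\left(-56,-42 \right)}\right) - 838 = \left(\left(- \frac{28}{29} - \frac{7}{29}\right) + \left(20 - -252\right)\right) - 838 = \left(\left(- \frac{28}{29} - \frac{7}{29}\right) + \left(20 + 252\right)\right) - 838 = \left(- \frac{35}{29} + 272\right) - 838 = \frac{7853}{29} - 838 = - \frac{16449}{29}$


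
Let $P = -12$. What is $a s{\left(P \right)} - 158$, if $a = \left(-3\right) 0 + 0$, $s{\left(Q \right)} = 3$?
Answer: $-158$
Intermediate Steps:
$a = 0$ ($a = 0 + 0 = 0$)
$a s{\left(P \right)} - 158 = 0 \cdot 3 - 158 = 0 - 158 = -158$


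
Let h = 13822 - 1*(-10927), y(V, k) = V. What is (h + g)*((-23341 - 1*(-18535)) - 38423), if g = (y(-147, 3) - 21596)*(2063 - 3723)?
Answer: -1561350598541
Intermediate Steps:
h = 24749 (h = 13822 + 10927 = 24749)
g = 36093380 (g = (-147 - 21596)*(2063 - 3723) = -21743*(-1660) = 36093380)
(h + g)*((-23341 - 1*(-18535)) - 38423) = (24749 + 36093380)*((-23341 - 1*(-18535)) - 38423) = 36118129*((-23341 + 18535) - 38423) = 36118129*(-4806 - 38423) = 36118129*(-43229) = -1561350598541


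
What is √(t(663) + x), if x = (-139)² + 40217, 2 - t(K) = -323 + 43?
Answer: 2*√14955 ≈ 244.58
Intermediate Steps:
t(K) = 282 (t(K) = 2 - (-323 + 43) = 2 - 1*(-280) = 2 + 280 = 282)
x = 59538 (x = 19321 + 40217 = 59538)
√(t(663) + x) = √(282 + 59538) = √59820 = 2*√14955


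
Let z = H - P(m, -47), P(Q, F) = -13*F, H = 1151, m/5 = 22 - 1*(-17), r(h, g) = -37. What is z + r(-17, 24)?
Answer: 503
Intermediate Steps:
m = 195 (m = 5*(22 - 1*(-17)) = 5*(22 + 17) = 5*39 = 195)
z = 540 (z = 1151 - (-13)*(-47) = 1151 - 1*611 = 1151 - 611 = 540)
z + r(-17, 24) = 540 - 37 = 503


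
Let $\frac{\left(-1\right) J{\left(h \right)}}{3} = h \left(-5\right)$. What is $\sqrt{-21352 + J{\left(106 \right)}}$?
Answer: $i \sqrt{19762} \approx 140.58 i$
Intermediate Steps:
$J{\left(h \right)} = 15 h$ ($J{\left(h \right)} = - 3 h \left(-5\right) = - 3 \left(- 5 h\right) = 15 h$)
$\sqrt{-21352 + J{\left(106 \right)}} = \sqrt{-21352 + 15 \cdot 106} = \sqrt{-21352 + 1590} = \sqrt{-19762} = i \sqrt{19762}$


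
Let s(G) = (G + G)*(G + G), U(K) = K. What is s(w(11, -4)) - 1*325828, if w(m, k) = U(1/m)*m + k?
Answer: -325792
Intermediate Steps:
w(m, k) = 1 + k (w(m, k) = m/m + k = 1 + k)
s(G) = 4*G² (s(G) = (2*G)*(2*G) = 4*G²)
s(w(11, -4)) - 1*325828 = 4*(1 - 4)² - 1*325828 = 4*(-3)² - 325828 = 4*9 - 325828 = 36 - 325828 = -325792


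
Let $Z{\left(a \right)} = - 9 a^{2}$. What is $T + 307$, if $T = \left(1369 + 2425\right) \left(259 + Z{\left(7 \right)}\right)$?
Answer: $-690201$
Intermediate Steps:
$T = -690508$ ($T = \left(1369 + 2425\right) \left(259 - 9 \cdot 7^{2}\right) = 3794 \left(259 - 441\right) = 3794 \left(-182\right) = -690508$)
$T + 307 = -690508 + 307 = -690201$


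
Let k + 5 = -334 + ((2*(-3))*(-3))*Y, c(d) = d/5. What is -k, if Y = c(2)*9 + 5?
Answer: 921/5 ≈ 184.20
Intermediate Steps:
c(d) = d/5 (c(d) = d*(⅕) = d/5)
Y = 43/5 (Y = ((⅕)*2)*9 + 5 = (⅖)*9 + 5 = 18/5 + 5 = 43/5 ≈ 8.6000)
k = -921/5 (k = -5 + (-334 + ((2*(-3))*(-3))*(43/5)) = -5 + (-334 - 6*(-3)*(43/5)) = -5 + (-334 + 18*(43/5)) = -5 + (-334 + 774/5) = -5 - 896/5 = -921/5 ≈ -184.20)
-k = -1*(-921/5) = 921/5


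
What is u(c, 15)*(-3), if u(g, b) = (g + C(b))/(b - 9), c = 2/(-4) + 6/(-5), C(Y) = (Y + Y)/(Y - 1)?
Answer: -31/140 ≈ -0.22143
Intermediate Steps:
C(Y) = 2*Y/(-1 + Y) (C(Y) = (2*Y)/(-1 + Y) = 2*Y/(-1 + Y))
c = -17/10 (c = 2*(-1/4) + 6*(-1/5) = -1/2 - 6/5 = -17/10 ≈ -1.7000)
u(g, b) = (g + 2*b/(-1 + b))/(-9 + b) (u(g, b) = (g + 2*b/(-1 + b))/(b - 9) = (g + 2*b/(-1 + b))/(-9 + b))
u(c, 15)*(-3) = ((2*15 - 17*(-1 + 15)/10)/((-1 + 15)*(-9 + 15)))*(-3) = ((30 - 17/10*14)/(14*6))*(-3) = ((1/14)*(1/6)*(30 - 119/5))*(-3) = ((1/14)*(1/6)*(31/5))*(-3) = (31/420)*(-3) = -31/140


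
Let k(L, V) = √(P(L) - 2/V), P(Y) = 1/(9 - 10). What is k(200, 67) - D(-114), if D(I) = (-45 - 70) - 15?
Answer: 130 + I*√4623/67 ≈ 130.0 + 1.0148*I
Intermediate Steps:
P(Y) = -1 (P(Y) = 1/(-1) = -1)
D(I) = -130 (D(I) = -115 - 15 = -130)
k(L, V) = √(-1 - 2/V)
k(200, 67) - D(-114) = √((-2 - 1*67)/67) - 1*(-130) = √((-2 - 67)/67) + 130 = √((1/67)*(-69)) + 130 = √(-69/67) + 130 = I*√4623/67 + 130 = 130 + I*√4623/67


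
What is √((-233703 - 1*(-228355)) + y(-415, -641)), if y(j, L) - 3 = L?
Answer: I*√5986 ≈ 77.369*I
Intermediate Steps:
y(j, L) = 3 + L
√((-233703 - 1*(-228355)) + y(-415, -641)) = √((-233703 - 1*(-228355)) + (3 - 641)) = √((-233703 + 228355) - 638) = √(-5348 - 638) = √(-5986) = I*√5986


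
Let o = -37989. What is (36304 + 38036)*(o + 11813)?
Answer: -1945923840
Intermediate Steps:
(36304 + 38036)*(o + 11813) = (36304 + 38036)*(-37989 + 11813) = 74340*(-26176) = -1945923840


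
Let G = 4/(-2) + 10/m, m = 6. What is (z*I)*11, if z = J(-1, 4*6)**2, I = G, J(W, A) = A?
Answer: -2112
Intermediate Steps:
G = -1/3 (G = 4/(-2) + 10/6 = 4*(-1/2) + 10*(1/6) = -2 + 5/3 = -1/3 ≈ -0.33333)
I = -1/3 ≈ -0.33333
z = 576 (z = (4*6)**2 = 24**2 = 576)
(z*I)*11 = (576*(-1/3))*11 = -192*11 = -2112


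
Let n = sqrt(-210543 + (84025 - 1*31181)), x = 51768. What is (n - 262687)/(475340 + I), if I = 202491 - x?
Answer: -262687/626063 + I*sqrt(157699)/626063 ≈ -0.41959 + 0.0006343*I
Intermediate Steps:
n = I*sqrt(157699) (n = sqrt(-210543 + (84025 - 31181)) = sqrt(-210543 + 52844) = sqrt(-157699) = I*sqrt(157699) ≈ 397.11*I)
I = 150723 (I = 202491 - 1*51768 = 202491 - 51768 = 150723)
(n - 262687)/(475340 + I) = (I*sqrt(157699) - 262687)/(475340 + 150723) = (-262687 + I*sqrt(157699))/626063 = (-262687 + I*sqrt(157699))*(1/626063) = -262687/626063 + I*sqrt(157699)/626063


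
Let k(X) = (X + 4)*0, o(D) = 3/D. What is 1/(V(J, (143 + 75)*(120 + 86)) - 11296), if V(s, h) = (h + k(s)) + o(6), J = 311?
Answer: 2/67225 ≈ 2.9751e-5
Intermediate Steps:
k(X) = 0 (k(X) = (4 + X)*0 = 0)
V(s, h) = ½ + h (V(s, h) = (h + 0) + 3/6 = h + 3*(⅙) = h + ½ = ½ + h)
1/(V(J, (143 + 75)*(120 + 86)) - 11296) = 1/((½ + (143 + 75)*(120 + 86)) - 11296) = 1/((½ + 218*206) - 11296) = 1/((½ + 44908) - 11296) = 1/(89817/2 - 11296) = 1/(67225/2) = 2/67225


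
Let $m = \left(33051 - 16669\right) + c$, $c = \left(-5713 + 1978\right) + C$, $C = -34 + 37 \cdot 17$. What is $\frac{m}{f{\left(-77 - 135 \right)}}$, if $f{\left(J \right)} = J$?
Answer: $- \frac{6621}{106} \approx -62.462$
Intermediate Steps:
$C = 595$ ($C = -34 + 629 = 595$)
$c = -3140$ ($c = \left(-5713 + 1978\right) + 595 = -3735 + 595 = -3140$)
$m = 13242$ ($m = \left(33051 - 16669\right) - 3140 = 16382 - 3140 = 13242$)
$\frac{m}{f{\left(-77 - 135 \right)}} = \frac{13242}{-77 - 135} = \frac{13242}{-212} = 13242 \left(- \frac{1}{212}\right) = - \frac{6621}{106}$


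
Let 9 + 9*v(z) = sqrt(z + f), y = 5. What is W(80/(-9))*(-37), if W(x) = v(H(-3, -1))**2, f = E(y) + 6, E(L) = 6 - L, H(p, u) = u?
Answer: -1073/27 + 74*sqrt(6)/9 ≈ -19.600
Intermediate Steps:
f = 7 (f = (6 - 1*5) + 6 = (6 - 5) + 6 = 1 + 6 = 7)
v(z) = -1 + sqrt(7 + z)/9 (v(z) = -1 + sqrt(z + 7)/9 = -1 + sqrt(7 + z)/9)
W(x) = (-1 + sqrt(6)/9)**2 (W(x) = (-1 + sqrt(7 - 1)/9)**2 = (-1 + sqrt(6)/9)**2)
W(80/(-9))*(-37) = ((9 - sqrt(6))**2/81)*(-37) = -37*(9 - sqrt(6))**2/81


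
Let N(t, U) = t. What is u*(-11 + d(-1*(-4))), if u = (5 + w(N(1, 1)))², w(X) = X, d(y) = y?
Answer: -252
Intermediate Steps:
u = 36 (u = (5 + 1)² = 6² = 36)
u*(-11 + d(-1*(-4))) = 36*(-11 - 1*(-4)) = 36*(-11 + 4) = 36*(-7) = -252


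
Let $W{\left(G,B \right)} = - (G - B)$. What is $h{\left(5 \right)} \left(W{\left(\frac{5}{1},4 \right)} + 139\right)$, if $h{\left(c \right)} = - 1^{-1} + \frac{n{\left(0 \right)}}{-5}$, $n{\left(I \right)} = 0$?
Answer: $-138$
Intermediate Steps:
$h{\left(c \right)} = -1$ ($h{\left(c \right)} = - 1^{-1} + \frac{0}{-5} = \left(-1\right) 1 + 0 \left(- \frac{1}{5}\right) = -1 + 0 = -1$)
$W{\left(G,B \right)} = B - G$
$h{\left(5 \right)} \left(W{\left(\frac{5}{1},4 \right)} + 139\right) = - (\left(4 - \frac{5}{1}\right) + 139) = - (\left(4 - 5 \cdot 1\right) + 139) = - (\left(4 - 5\right) + 139) = - (-1 + 139) = \left(-1\right) 138 = -138$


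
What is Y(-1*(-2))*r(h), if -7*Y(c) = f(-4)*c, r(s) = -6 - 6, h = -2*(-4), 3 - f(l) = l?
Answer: 24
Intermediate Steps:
f(l) = 3 - l
h = 8
r(s) = -12
Y(c) = -c (Y(c) = -(3 - 1*(-4))*c/7 = -(3 + 4)*c/7 = -c)
Y(-1*(-2))*r(h) = -(-1)*(-2)*(-12) = -1*2*(-12) = -2*(-12) = 24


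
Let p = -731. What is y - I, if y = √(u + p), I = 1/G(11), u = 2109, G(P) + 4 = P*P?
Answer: -1/117 + √1378 ≈ 37.113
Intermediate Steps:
G(P) = -4 + P² (G(P) = -4 + P*P = -4 + P²)
I = 1/117 (I = 1/(-4 + 11²) = 1/(-4 + 121) = 1/117 ≈ 0.0085470)
y = √1378 (y = √(2109 - 731) = √1378 ≈ 37.121)
y - I = √1378 - 1*1/117 = √1378 - 1/117 = -1/117 + √1378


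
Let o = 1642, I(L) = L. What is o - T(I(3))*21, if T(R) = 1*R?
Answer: 1579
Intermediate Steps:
T(R) = R
o - T(I(3))*21 = 1642 - 3*21 = 1642 - 1*63 = 1642 - 63 = 1579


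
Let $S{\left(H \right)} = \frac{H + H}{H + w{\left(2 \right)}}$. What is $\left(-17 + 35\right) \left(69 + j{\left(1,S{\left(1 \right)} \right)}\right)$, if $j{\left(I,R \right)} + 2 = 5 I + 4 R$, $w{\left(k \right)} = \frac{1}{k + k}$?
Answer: $\frac{7056}{5} \approx 1411.2$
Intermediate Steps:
$w{\left(k \right)} = \frac{1}{2 k}$
$S{\left(H \right)} = \frac{2 H}{\frac{1}{4} + H}$ ($S{\left(H \right)} = \frac{H + H}{H + \frac{1}{2 \cdot 2}} = \frac{2 H}{H + \frac{1}{2} \cdot \frac{1}{2}} = \frac{2 H}{H + \frac{1}{4}} = \frac{2 H}{\frac{1}{4} + H}$)
$j{\left(I,R \right)} = -2 + 4 R + 5 I$ ($j{\left(I,R \right)} = -2 + \left(5 I + 4 R\right) = -2 + \left(4 R + 5 I\right) = -2 + 4 R + 5 I$)
$\left(-17 + 35\right) \left(69 + j{\left(1,S{\left(1 \right)} \right)}\right) = \left(-17 + 35\right) \left(69 + \left(-2 + 4 \cdot 8 \cdot 1 \frac{1}{1 + 4 \cdot 1} + 5 \cdot 1\right)\right) = 18 \left(69 + \left(-2 + 4 \cdot 8 \cdot 1 \frac{1}{1 + 4} + 5\right)\right) = 18 \left(69 + \left(-2 + 4 \cdot 8 \cdot 1 \cdot \frac{1}{5} + 5\right)\right) = 18 \left(69 + \left(-2 + 4 \cdot \frac{8}{5} + 5\right)\right) = 18 \left(69 + \left(-2 + \frac{32}{5} + 5\right)\right) = 18 \left(69 + \frac{47}{5}\right) = 18 \cdot \frac{392}{5} = \frac{7056}{5}$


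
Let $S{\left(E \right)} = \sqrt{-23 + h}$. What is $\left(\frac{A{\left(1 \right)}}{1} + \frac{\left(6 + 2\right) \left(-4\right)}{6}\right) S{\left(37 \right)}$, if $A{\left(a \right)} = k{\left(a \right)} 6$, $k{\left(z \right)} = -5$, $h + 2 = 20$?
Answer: $- \frac{106 i \sqrt{5}}{3} \approx - 79.008 i$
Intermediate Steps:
$h = 18$ ($h = -2 + 20 = 18$)
$A{\left(a \right)} = -30$ ($A{\left(a \right)} = \left(-5\right) 6 = -30$)
$S{\left(E \right)} = i \sqrt{5}$ ($S{\left(E \right)} = \sqrt{-23 + 18} = \sqrt{-5} = i \sqrt{5}$)
$\left(\frac{A{\left(1 \right)}}{1} + \frac{\left(6 + 2\right) \left(-4\right)}{6}\right) S{\left(37 \right)} = \left(- \frac{30}{1} + \frac{\left(6 + 2\right) \left(-4\right)}{6}\right) i \sqrt{5} = \left(\left(-30\right) 1 + 8 \left(-4\right) \frac{1}{6}\right) i \sqrt{5} = \left(-30 - \frac{16}{3}\right) i \sqrt{5} = - \frac{106 i \sqrt{5}}{3}$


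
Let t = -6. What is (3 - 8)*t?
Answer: 30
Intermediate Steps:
(3 - 8)*t = (3 - 8)*(-6) = -5*(-6) = 30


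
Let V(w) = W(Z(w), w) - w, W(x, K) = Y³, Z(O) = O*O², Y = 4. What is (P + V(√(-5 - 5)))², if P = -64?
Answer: -10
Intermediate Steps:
Z(O) = O³
W(x, K) = 64 (W(x, K) = 4³ = 64)
V(w) = 64 - w
(P + V(√(-5 - 5)))² = (-64 + (64 - √(-5 - 5)))² = (-64 + (64 - √(-10)))² = (-64 + (64 - I*√10))² = (-I*√10)² = -10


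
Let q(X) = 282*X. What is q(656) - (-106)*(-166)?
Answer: 167396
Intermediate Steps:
q(656) - (-106)*(-166) = 282*656 - (-106)*(-166) = 184992 - 1*17596 = 184992 - 17596 = 167396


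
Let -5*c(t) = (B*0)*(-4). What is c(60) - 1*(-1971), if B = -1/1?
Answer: 1971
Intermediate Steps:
B = -1 (B = -1*1 = -1)
c(t) = 0 (c(t) = -(-1*0)*(-4)/5 = -0*(-4) = -⅕*0 = 0)
c(60) - 1*(-1971) = 0 - 1*(-1971) = 0 + 1971 = 1971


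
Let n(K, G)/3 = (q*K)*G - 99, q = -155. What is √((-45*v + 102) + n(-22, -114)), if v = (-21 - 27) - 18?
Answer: I*√1163445 ≈ 1078.6*I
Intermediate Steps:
v = -66 (v = -48 - 18 = -66)
n(K, G) = -297 - 465*G*K (n(K, G) = 3*((-155*K)*G - 99) = 3*(-155*G*K - 99) = 3*(-99 - 155*G*K) = -297 - 465*G*K)
√((-45*v + 102) + n(-22, -114)) = √((-45*(-66) + 102) + (-297 - 465*(-114)*(-22))) = √((2970 + 102) + (-297 - 1166220)) = √(3072 - 1166517) = √(-1163445) = I*√1163445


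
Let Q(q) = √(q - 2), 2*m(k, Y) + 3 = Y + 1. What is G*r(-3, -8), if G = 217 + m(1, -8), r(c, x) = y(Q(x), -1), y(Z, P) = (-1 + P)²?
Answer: 848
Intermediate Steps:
m(k, Y) = -1 + Y/2 (m(k, Y) = -3/2 + (Y + 1)/2 = -3/2 + (1 + Y)/2 = -3/2 + (½ + Y/2) = -1 + Y/2)
Q(q) = √(-2 + q)
r(c, x) = 4 (r(c, x) = (-1 - 1)² = (-2)² = 4)
G = 212 (G = 217 + (-1 + (½)*(-8)) = 217 + (-1 - 4) = 217 - 5 = 212)
G*r(-3, -8) = 212*4 = 848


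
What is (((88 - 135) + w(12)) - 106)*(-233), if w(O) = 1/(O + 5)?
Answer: 605800/17 ≈ 35635.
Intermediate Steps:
w(O) = 1/(5 + O)
(((88 - 135) + w(12)) - 106)*(-233) = (((88 - 135) + 1/(5 + 12)) - 106)*(-233) = ((-47 + 1/17) - 106)*(-233) = (-798/17 - 106)*(-233) = -2600/17*(-233) = 605800/17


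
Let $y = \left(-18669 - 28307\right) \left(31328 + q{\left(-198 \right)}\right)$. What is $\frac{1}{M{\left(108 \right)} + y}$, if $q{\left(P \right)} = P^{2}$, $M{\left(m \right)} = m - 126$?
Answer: $- \frac{1}{3313311250} \approx -3.0181 \cdot 10^{-10}$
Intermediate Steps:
$M{\left(m \right)} = -126 + m$ ($M{\left(m \right)} = m - 126 = -126 + m$)
$y = -3313311232$ ($y = \left(-18669 - 28307\right) \left(31328 + \left(-198\right)^{2}\right) = - 46976 \left(31328 + 39204\right) = \left(-46976\right) 70532 = -3313311232$)
$\frac{1}{M{\left(108 \right)} + y} = \frac{1}{\left(-126 + 108\right) - 3313311232} = \frac{1}{-18 - 3313311232} = \frac{1}{-3313311250} = - \frac{1}{3313311250}$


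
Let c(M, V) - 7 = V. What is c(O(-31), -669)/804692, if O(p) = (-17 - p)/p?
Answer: -331/402346 ≈ -0.00082268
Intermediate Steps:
O(p) = (-17 - p)/p
c(M, V) = 7 + V
c(O(-31), -669)/804692 = (7 - 669)/804692 = -662*1/804692 = -331/402346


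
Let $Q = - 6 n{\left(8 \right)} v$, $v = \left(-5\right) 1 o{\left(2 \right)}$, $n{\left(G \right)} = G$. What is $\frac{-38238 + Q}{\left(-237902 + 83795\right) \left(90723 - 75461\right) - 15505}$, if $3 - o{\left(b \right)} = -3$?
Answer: $\frac{36798}{2351996539} \approx 1.5645 \cdot 10^{-5}$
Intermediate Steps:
$o{\left(b \right)} = 6$ ($o{\left(b \right)} = 3 - -3 = 3 + 3 = 6$)
$v = -30$ ($v = \left(-5\right) 1 \cdot 6 = \left(-5\right) 6 = -30$)
$Q = 1440$ ($Q = \left(-6\right) 8 \left(-30\right) = \left(-48\right) \left(-30\right) = 1440$)
$\frac{-38238 + Q}{\left(-237902 + 83795\right) \left(90723 - 75461\right) - 15505} = \frac{-38238 + 1440}{\left(-237902 + 83795\right) \left(90723 - 75461\right) - 15505} = - \frac{36798}{\left(-154107\right) 15262 - 15505} = - \frac{36798}{-2351981034 - 15505} = - \frac{36798}{-2351996539} = \left(-36798\right) \left(- \frac{1}{2351996539}\right) = \frac{36798}{2351996539}$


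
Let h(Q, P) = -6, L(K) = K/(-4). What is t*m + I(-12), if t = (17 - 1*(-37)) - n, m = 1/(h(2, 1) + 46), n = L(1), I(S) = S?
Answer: -1703/160 ≈ -10.644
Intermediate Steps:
L(K) = -K/4 (L(K) = K*(-¼) = -K/4)
n = -¼ (n = -¼*1 = -¼ ≈ -0.25000)
m = 1/40 (m = 1/(-6 + 46) = 1/40 ≈ 0.025000)
t = 217/4 (t = (17 - 1*(-37)) - 1*(-¼) = (17 + 37) + ¼ = 54 + ¼ = 217/4 ≈ 54.250)
t*m + I(-12) = (217/4)*(1/40) - 12 = 217/160 - 12 = -1703/160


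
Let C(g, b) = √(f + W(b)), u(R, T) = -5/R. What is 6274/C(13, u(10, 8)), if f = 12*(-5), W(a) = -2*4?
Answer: -3137*I*√17/17 ≈ -760.83*I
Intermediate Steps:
W(a) = -8
f = -60
C(g, b) = 2*I*√17 (C(g, b) = √(-60 - 8) = √(-68) = 2*I*√17)
6274/C(13, u(10, 8)) = 6274/((2*I*√17)) = 6274*(-I*√17/34) = -3137*I*√17/17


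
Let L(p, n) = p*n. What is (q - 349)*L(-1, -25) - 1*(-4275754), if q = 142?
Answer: 4270579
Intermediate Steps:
L(p, n) = n*p
(q - 349)*L(-1, -25) - 1*(-4275754) = (142 - 349)*(-25*(-1)) - 1*(-4275754) = -207*25 + 4275754 = -5175 + 4275754 = 4270579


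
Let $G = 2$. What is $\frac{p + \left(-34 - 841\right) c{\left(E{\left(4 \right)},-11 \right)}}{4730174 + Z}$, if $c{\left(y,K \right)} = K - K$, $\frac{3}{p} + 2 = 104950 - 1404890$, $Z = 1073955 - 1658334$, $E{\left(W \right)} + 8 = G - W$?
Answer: $- \frac{1}{1796431014630} \approx -5.5666 \cdot 10^{-13}$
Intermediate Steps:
$E{\left(W \right)} = -6 - W$ ($E{\left(W \right)} = -8 - \left(-2 + W\right) = -6 - W$)
$Z = -584379$ ($Z = 1073955 - 1658334 = -584379$)
$p = - \frac{1}{433314}$ ($p = \frac{3}{-2 + \left(104950 - 1404890\right)} = \frac{3}{-2 - 1299940} = \frac{3}{-1299942} = 3 \left(- \frac{1}{1299942}\right) = - \frac{1}{433314} \approx -2.3078 \cdot 10^{-6}$)
$c{\left(y,K \right)} = 0$
$\frac{p + \left(-34 - 841\right) c{\left(E{\left(4 \right)},-11 \right)}}{4730174 + Z} = \frac{- \frac{1}{433314} + \left(-34 - 841\right) 0}{4730174 - 584379} = \frac{- \frac{1}{433314} - 0}{4145795} = \left(- \frac{1}{433314} + 0\right) \frac{1}{4145795} = \left(- \frac{1}{433314}\right) \frac{1}{4145795} = - \frac{1}{1796431014630}$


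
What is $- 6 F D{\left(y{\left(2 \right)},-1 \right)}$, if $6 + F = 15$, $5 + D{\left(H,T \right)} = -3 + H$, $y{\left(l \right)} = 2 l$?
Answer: $216$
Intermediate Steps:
$D{\left(H,T \right)} = -8 + H$ ($D{\left(H,T \right)} = -5 + \left(-3 + H\right) = -8 + H$)
$F = 9$ ($F = -6 + 15 = 9$)
$- 6 F D{\left(y{\left(2 \right)},-1 \right)} = \left(-6\right) 9 \left(-8 + 2 \cdot 2\right) = - 54 \left(-8 + 4\right) = \left(-54\right) \left(-4\right) = 216$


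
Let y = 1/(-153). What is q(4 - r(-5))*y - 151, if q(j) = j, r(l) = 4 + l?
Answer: -23108/153 ≈ -151.03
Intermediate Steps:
y = -1/153 ≈ -0.0065359
q(4 - r(-5))*y - 151 = (4 - (4 - 5))*(-1/153) - 151 = (4 - 1*(-1))*(-1/153) - 151 = (4 + 1)*(-1/153) - 151 = 5*(-1/153) - 151 = -5/153 - 151 = -23108/153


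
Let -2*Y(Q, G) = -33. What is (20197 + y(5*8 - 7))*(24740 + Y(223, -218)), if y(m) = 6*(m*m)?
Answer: 1323532003/2 ≈ 6.6177e+8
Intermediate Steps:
Y(Q, G) = 33/2 (Y(Q, G) = -1/2*(-33) = 33/2)
y(m) = 6*m**2
(20197 + y(5*8 - 7))*(24740 + Y(223, -218)) = (20197 + 6*(5*8 - 7)**2)*(24740 + 33/2) = (20197 + 6*(40 - 7)**2)*(49513/2) = (20197 + 6*33**2)*(49513/2) = (20197 + 6*1089)*(49513/2) = (20197 + 6534)*(49513/2) = 26731*(49513/2) = 1323532003/2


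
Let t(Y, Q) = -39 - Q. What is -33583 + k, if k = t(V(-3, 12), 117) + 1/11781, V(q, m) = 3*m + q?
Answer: -397479158/11781 ≈ -33739.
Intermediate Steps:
V(q, m) = q + 3*m
k = -1837835/11781 (k = (-39 - 1*117) + 1/11781 = (-39 - 117) + 1/11781 = -156 + 1/11781 = -1837835/11781 ≈ -156.00)
-33583 + k = -33583 - 1837835/11781 = -397479158/11781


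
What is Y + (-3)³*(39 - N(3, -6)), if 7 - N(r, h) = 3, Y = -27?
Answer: -972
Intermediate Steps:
N(r, h) = 4 (N(r, h) = 7 - 1*3 = 7 - 3 = 4)
Y + (-3)³*(39 - N(3, -6)) = -27 + (-3)³*(39 - 1*4) = -27 - 27*(39 - 4) = -27 - 27*35 = -27 - 945 = -972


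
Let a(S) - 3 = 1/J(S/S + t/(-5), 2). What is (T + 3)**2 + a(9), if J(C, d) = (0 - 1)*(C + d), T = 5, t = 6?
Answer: 598/9 ≈ 66.444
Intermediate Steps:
J(C, d) = -C - d (J(C, d) = -(C + d) = -C - d)
a(S) = 22/9 (a(S) = 3 + 1/(-(S/S + 6/(-5)) - 1*2) = 3 + 1/(-(1 + 6*(-1/5)) - 2) = 3 + 1/(-(1 - 6/5) - 2) = 3 + 1/(-1*(-1/5) - 2) = 3 + 1/(1/5 - 2) = 3 + 1/(-9/5) = 3 - 5/9 = 22/9)
(T + 3)**2 + a(9) = (5 + 3)**2 + 22/9 = 8**2 + 22/9 = 64 + 22/9 = 598/9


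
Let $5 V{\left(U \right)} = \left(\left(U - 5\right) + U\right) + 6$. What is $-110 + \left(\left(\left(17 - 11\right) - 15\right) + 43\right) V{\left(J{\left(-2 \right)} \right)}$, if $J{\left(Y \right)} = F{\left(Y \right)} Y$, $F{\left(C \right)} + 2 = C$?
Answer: $\frac{28}{5} \approx 5.6$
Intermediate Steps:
$F{\left(C \right)} = -2 + C$
$J{\left(Y \right)} = Y \left(-2 + Y\right)$ ($J{\left(Y \right)} = \left(-2 + Y\right) Y = Y \left(-2 + Y\right)$)
$V{\left(U \right)} = \frac{1}{5} + \frac{2 U}{5}$ ($V{\left(U \right)} = \frac{\left(\left(U - 5\right) + U\right) + 6}{5} = \frac{\left(\left(-5 + U\right) + U\right) + 6}{5} = \frac{\left(-5 + 2 U\right) + 6}{5} = \frac{1 + 2 U}{5} = \frac{1}{5} + \frac{2 U}{5}$)
$-110 + \left(\left(\left(17 - 11\right) - 15\right) + 43\right) V{\left(J{\left(-2 \right)} \right)} = -110 + \left(\left(\left(17 - 11\right) - 15\right) + 43\right) \left(\frac{1}{5} + \frac{2 \left(- 2 \left(-2 - 2\right)\right)}{5}\right) = -110 + \left(\left(6 - 15\right) + 43\right) \left(\frac{1}{5} + \frac{2 \left(\left(-2\right) \left(-4\right)\right)}{5}\right) = -110 + \left(-9 + 43\right) \left(\frac{1}{5} + \frac{2}{5} \cdot 8\right) = -110 + 34 \left(\frac{1}{5} + \frac{16}{5}\right) = -110 + 34 \cdot \frac{17}{5} = -110 + \frac{578}{5} = \frac{28}{5}$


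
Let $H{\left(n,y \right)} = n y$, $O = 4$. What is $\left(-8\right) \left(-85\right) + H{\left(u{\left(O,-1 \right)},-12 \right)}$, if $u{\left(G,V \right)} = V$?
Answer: $692$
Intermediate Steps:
$\left(-8\right) \left(-85\right) + H{\left(u{\left(O,-1 \right)},-12 \right)} = \left(-8\right) \left(-85\right) - -12 = 680 + 12 = 692$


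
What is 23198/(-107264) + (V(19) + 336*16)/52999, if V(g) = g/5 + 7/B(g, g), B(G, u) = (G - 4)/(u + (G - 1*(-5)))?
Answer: -4876946279/42636635520 ≈ -0.11438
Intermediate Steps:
B(G, u) = (-4 + G)/(5 + G + u) (B(G, u) = (-4 + G)/(u + (G + 5)) = (-4 + G)/(u + (5 + G)) = (-4 + G)/(5 + G + u))
V(g) = g/5 + 7*(5 + 2*g)/(-4 + g) (V(g) = g/5 + 7/(((-4 + g)/(5 + g + g))) = g*(⅕) + 7/(((-4 + g)/(5 + 2*g))) = g/5 + 7*((5 + 2*g)/(-4 + g)) = g/5 + 7*(5 + 2*g)/(-4 + g))
23198/(-107264) + (V(19) + 336*16)/52999 = 23198/(-107264) + ((175 + 19² + 66*19)/(5*(-4 + 19)) + 336*16)/52999 = 23198*(-1/107264) + ((⅕)*(175 + 361 + 1254)/15 + 5376)*(1/52999) = -11599/53632 + ((⅕)*(1/15)*1790 + 5376)*(1/52999) = -11599/53632 + (358/15 + 5376)*(1/52999) = -11599/53632 + (80998/15)*(1/52999) = -11599/53632 + 80998/794985 = -4876946279/42636635520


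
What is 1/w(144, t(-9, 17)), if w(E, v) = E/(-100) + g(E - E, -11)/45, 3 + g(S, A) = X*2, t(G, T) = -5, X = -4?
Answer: -225/379 ≈ -0.59367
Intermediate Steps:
g(S, A) = -11 (g(S, A) = -3 - 4*2 = -3 - 8 = -11)
w(E, v) = -11/45 - E/100 (w(E, v) = E/(-100) - 11/45 = E*(-1/100) - 11*1/45 = -E/100 - 11/45 = -11/45 - E/100)
1/w(144, t(-9, 17)) = 1/(-11/45 - 1/100*144) = 1/(-11/45 - 36/25) = 1/(-379/225) = -225/379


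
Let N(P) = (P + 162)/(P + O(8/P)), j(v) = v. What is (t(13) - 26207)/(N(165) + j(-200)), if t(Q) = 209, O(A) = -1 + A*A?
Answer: 116080134072/884090225 ≈ 131.30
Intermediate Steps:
O(A) = -1 + A**2
N(P) = (162 + P)/(-1 + P + 64/P**2) (N(P) = (P + 162)/(P + (-1 + (8/P)**2)) = (162 + P)/(P + (-1 + 64/P**2)) = (162 + P)/(-1 + P + 64/P**2))
(t(13) - 26207)/(N(165) + j(-200)) = (209 - 26207)/(165**2*(162 + 165)/(64 + 165**3 - 1*165**2) - 200) = -25998/(27225*327/(64 + 4492125 - 1*27225) - 200) = -25998/(27225*327/(64 + 4492125 - 27225) - 200) = -25998/(27225*327/4464964 - 200) = -25998/(27225*(1/4464964)*327 - 200) = -25998/(8902575/4464964 - 200) = -25998/(-884090225/4464964) = -25998*(-4464964/884090225) = 116080134072/884090225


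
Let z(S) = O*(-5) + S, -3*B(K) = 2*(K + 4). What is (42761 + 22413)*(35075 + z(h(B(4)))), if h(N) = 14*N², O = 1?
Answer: 20804453236/9 ≈ 2.3116e+9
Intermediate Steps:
B(K) = -8/3 - 2*K/3 (B(K) = -2*(K + 4)/3 = -2*(4 + K)/3 = -(8 + 2*K)/3 = -8/3 - 2*K/3)
z(S) = -5 + S (z(S) = 1*(-5) + S = -5 + S)
(42761 + 22413)*(35075 + z(h(B(4)))) = (42761 + 22413)*(35075 + (-5 + 14*(-8/3 - ⅔*4)²)) = 65174*(35075 + (-5 + 14*(-8/3 - 8/3)²)) = 65174*(35075 + (-5 + 14*(-16/3)²)) = 65174*(35075 + (-5 + 14*(256/9))) = 65174*(35075 + (-5 + 3584/9)) = 65174*(35075 + 3539/9) = 65174*(319214/9) = 20804453236/9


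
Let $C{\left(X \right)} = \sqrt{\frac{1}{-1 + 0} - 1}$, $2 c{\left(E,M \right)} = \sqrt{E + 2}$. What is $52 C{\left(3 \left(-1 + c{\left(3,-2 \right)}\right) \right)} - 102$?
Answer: $-102 + 52 i \sqrt{2} \approx -102.0 + 73.539 i$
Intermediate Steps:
$c{\left(E,M \right)} = \frac{\sqrt{2 + E}}{2}$ ($c{\left(E,M \right)} = \frac{\sqrt{E + 2}}{2} = \frac{\sqrt{2 + E}}{2}$)
$C{\left(X \right)} = i \sqrt{2}$ ($C{\left(X \right)} = \sqrt{\frac{1}{-1} - 1} = \sqrt{-1 - 1} = \sqrt{-2} = i \sqrt{2}$)
$52 C{\left(3 \left(-1 + c{\left(3,-2 \right)}\right) \right)} - 102 = 52 i \sqrt{2} - 102 = -102 + 52 i \sqrt{2}$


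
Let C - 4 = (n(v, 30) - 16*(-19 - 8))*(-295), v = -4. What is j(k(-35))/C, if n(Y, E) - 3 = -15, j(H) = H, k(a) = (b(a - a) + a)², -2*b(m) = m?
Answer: -1225/123896 ≈ -0.0098873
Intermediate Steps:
b(m) = -m/2
k(a) = a² (k(a) = (-(a - a)/2 + a)² = (-½*0 + a)² = (0 + a)² = a²)
n(Y, E) = -12 (n(Y, E) = 3 - 15 = -12)
C = -123896 (C = 4 + (-12 - 16*(-19 - 8))*(-295) = 4 + (-12 - 16*(-27))*(-295) = 4 + (-12 + 432)*(-295) = 4 + 420*(-295) = 4 - 123900 = -123896)
j(k(-35))/C = (-35)²/(-123896) = 1225*(-1/123896) = -1225/123896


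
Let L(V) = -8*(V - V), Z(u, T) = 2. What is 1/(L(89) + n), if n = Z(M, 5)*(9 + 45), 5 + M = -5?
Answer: 1/108 ≈ 0.0092593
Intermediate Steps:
M = -10 (M = -5 - 5 = -10)
L(V) = 0 (L(V) = -8*0 = 0)
n = 108 (n = 2*(9 + 45) = 2*54 = 108)
1/(L(89) + n) = 1/(0 + 108) = 1/108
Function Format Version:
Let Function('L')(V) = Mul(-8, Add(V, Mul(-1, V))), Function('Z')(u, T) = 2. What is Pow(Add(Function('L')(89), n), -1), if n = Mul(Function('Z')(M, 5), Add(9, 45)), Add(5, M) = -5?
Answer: Rational(1, 108) ≈ 0.0092593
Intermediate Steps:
M = -10 (M = Add(-5, -5) = -10)
Function('L')(V) = 0 (Function('L')(V) = Mul(-8, 0) = 0)
n = 108 (n = Mul(2, Add(9, 45)) = Mul(2, 54) = 108)
Pow(Add(Function('L')(89), n), -1) = Pow(Add(0, 108), -1) = Pow(108, -1) = Rational(1, 108)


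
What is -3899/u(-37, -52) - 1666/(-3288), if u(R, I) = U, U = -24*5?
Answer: 180831/5480 ≈ 32.998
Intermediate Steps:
U = -120
u(R, I) = -120
-3899/u(-37, -52) - 1666/(-3288) = -3899/(-120) - 1666/(-3288) = -3899*(-1/120) - 1666*(-1/3288) = 3899/120 + 833/1644 = 180831/5480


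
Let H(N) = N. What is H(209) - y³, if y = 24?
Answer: -13615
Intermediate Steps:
H(209) - y³ = 209 - 1*24³ = 209 - 1*13824 = 209 - 13824 = -13615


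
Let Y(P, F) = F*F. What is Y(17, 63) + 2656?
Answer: 6625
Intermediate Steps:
Y(P, F) = F**2
Y(17, 63) + 2656 = 63**2 + 2656 = 3969 + 2656 = 6625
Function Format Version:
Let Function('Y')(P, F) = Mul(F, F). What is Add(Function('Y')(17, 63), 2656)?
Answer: 6625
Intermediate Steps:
Function('Y')(P, F) = Pow(F, 2)
Add(Function('Y')(17, 63), 2656) = Add(Pow(63, 2), 2656) = Add(3969, 2656) = 6625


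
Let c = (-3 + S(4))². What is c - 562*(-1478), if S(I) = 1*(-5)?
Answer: 830700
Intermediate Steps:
S(I) = -5
c = 64 (c = (-3 - 5)² = (-8)² = 64)
c - 562*(-1478) = 64 - 562*(-1478) = 64 + 830636 = 830700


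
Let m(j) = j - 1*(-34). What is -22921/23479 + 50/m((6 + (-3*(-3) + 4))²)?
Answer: -1575969/1854841 ≈ -0.84965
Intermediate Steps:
m(j) = 34 + j (m(j) = j + 34 = 34 + j)
-22921/23479 + 50/m((6 + (-3*(-3) + 4))²) = -22921/23479 + 50/(34 + (6 + (-3*(-3) + 4))²) = -22921*1/23479 + 50/(34 + (6 + (9 + 4))²) = -22921/23479 + 50/(34 + (6 + 13)²) = -22921/23479 + 50/(34 + 19²) = -22921/23479 + 50/(34 + 361) = -22921/23479 + 50/395 = -22921/23479 + 50*(1/395) = -22921/23479 + 10/79 = -1575969/1854841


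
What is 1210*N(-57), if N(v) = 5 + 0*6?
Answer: 6050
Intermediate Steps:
N(v) = 5 (N(v) = 5 + 0 = 5)
1210*N(-57) = 1210*5 = 6050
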